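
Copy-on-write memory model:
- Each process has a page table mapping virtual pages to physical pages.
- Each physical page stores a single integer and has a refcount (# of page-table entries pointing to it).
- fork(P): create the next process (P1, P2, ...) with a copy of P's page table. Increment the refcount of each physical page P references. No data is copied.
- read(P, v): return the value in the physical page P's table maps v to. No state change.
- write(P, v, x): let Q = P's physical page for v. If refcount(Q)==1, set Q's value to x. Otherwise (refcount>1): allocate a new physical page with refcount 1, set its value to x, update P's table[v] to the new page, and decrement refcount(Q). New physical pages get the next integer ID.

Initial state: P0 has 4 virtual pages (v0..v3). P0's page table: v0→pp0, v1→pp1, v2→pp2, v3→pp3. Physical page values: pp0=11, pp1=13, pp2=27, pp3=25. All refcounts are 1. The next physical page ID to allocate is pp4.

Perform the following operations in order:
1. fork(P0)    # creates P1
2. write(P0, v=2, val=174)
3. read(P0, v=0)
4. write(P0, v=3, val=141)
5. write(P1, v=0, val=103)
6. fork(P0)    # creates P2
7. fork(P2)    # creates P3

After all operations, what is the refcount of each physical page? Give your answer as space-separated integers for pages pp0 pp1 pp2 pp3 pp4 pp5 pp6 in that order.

Op 1: fork(P0) -> P1. 4 ppages; refcounts: pp0:2 pp1:2 pp2:2 pp3:2
Op 2: write(P0, v2, 174). refcount(pp2)=2>1 -> COPY to pp4. 5 ppages; refcounts: pp0:2 pp1:2 pp2:1 pp3:2 pp4:1
Op 3: read(P0, v0) -> 11. No state change.
Op 4: write(P0, v3, 141). refcount(pp3)=2>1 -> COPY to pp5. 6 ppages; refcounts: pp0:2 pp1:2 pp2:1 pp3:1 pp4:1 pp5:1
Op 5: write(P1, v0, 103). refcount(pp0)=2>1 -> COPY to pp6. 7 ppages; refcounts: pp0:1 pp1:2 pp2:1 pp3:1 pp4:1 pp5:1 pp6:1
Op 6: fork(P0) -> P2. 7 ppages; refcounts: pp0:2 pp1:3 pp2:1 pp3:1 pp4:2 pp5:2 pp6:1
Op 7: fork(P2) -> P3. 7 ppages; refcounts: pp0:3 pp1:4 pp2:1 pp3:1 pp4:3 pp5:3 pp6:1

Answer: 3 4 1 1 3 3 1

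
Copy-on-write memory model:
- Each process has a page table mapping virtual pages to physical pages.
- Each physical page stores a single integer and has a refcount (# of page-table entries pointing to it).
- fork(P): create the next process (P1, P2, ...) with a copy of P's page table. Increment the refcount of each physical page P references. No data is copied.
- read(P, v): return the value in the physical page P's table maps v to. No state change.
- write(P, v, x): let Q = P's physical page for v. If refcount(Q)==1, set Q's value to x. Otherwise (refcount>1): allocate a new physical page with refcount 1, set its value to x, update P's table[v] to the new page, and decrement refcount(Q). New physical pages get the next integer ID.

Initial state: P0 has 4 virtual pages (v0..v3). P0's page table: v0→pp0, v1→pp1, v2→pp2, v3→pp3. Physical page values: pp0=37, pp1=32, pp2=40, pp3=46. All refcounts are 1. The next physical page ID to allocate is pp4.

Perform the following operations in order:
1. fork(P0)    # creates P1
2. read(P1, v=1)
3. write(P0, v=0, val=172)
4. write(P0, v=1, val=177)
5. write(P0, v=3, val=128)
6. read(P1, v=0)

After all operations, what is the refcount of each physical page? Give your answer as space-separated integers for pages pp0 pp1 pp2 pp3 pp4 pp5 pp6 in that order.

Op 1: fork(P0) -> P1. 4 ppages; refcounts: pp0:2 pp1:2 pp2:2 pp3:2
Op 2: read(P1, v1) -> 32. No state change.
Op 3: write(P0, v0, 172). refcount(pp0)=2>1 -> COPY to pp4. 5 ppages; refcounts: pp0:1 pp1:2 pp2:2 pp3:2 pp4:1
Op 4: write(P0, v1, 177). refcount(pp1)=2>1 -> COPY to pp5. 6 ppages; refcounts: pp0:1 pp1:1 pp2:2 pp3:2 pp4:1 pp5:1
Op 5: write(P0, v3, 128). refcount(pp3)=2>1 -> COPY to pp6. 7 ppages; refcounts: pp0:1 pp1:1 pp2:2 pp3:1 pp4:1 pp5:1 pp6:1
Op 6: read(P1, v0) -> 37. No state change.

Answer: 1 1 2 1 1 1 1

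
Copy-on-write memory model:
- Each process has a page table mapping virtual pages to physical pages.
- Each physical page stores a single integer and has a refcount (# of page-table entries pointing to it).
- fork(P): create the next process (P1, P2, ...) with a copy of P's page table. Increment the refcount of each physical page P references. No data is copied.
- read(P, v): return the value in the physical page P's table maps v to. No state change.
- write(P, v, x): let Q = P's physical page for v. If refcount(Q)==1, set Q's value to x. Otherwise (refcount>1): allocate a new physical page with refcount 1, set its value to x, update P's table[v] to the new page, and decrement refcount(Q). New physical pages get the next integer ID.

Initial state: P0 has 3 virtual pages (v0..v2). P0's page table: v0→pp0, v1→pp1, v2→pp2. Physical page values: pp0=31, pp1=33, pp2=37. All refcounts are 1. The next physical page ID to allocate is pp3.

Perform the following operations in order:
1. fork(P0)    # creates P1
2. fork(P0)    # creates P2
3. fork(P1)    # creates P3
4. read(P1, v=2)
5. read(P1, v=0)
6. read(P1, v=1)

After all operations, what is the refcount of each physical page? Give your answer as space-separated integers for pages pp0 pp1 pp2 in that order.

Answer: 4 4 4

Derivation:
Op 1: fork(P0) -> P1. 3 ppages; refcounts: pp0:2 pp1:2 pp2:2
Op 2: fork(P0) -> P2. 3 ppages; refcounts: pp0:3 pp1:3 pp2:3
Op 3: fork(P1) -> P3. 3 ppages; refcounts: pp0:4 pp1:4 pp2:4
Op 4: read(P1, v2) -> 37. No state change.
Op 5: read(P1, v0) -> 31. No state change.
Op 6: read(P1, v1) -> 33. No state change.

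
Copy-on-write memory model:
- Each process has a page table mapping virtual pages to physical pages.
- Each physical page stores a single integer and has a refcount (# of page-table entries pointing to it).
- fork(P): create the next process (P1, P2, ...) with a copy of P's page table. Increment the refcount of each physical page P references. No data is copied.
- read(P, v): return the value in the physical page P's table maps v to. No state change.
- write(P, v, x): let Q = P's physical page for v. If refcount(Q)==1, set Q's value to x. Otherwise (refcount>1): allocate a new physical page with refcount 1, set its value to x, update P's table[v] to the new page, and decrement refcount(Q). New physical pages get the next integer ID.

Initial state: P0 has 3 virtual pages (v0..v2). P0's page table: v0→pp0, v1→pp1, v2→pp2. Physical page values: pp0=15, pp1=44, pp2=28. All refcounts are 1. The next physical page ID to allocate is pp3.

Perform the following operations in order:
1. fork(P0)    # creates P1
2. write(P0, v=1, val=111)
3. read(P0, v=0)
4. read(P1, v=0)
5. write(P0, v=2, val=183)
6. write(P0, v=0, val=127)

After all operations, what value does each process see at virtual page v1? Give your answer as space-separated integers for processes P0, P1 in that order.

Answer: 111 44

Derivation:
Op 1: fork(P0) -> P1. 3 ppages; refcounts: pp0:2 pp1:2 pp2:2
Op 2: write(P0, v1, 111). refcount(pp1)=2>1 -> COPY to pp3. 4 ppages; refcounts: pp0:2 pp1:1 pp2:2 pp3:1
Op 3: read(P0, v0) -> 15. No state change.
Op 4: read(P1, v0) -> 15. No state change.
Op 5: write(P0, v2, 183). refcount(pp2)=2>1 -> COPY to pp4. 5 ppages; refcounts: pp0:2 pp1:1 pp2:1 pp3:1 pp4:1
Op 6: write(P0, v0, 127). refcount(pp0)=2>1 -> COPY to pp5. 6 ppages; refcounts: pp0:1 pp1:1 pp2:1 pp3:1 pp4:1 pp5:1
P0: v1 -> pp3 = 111
P1: v1 -> pp1 = 44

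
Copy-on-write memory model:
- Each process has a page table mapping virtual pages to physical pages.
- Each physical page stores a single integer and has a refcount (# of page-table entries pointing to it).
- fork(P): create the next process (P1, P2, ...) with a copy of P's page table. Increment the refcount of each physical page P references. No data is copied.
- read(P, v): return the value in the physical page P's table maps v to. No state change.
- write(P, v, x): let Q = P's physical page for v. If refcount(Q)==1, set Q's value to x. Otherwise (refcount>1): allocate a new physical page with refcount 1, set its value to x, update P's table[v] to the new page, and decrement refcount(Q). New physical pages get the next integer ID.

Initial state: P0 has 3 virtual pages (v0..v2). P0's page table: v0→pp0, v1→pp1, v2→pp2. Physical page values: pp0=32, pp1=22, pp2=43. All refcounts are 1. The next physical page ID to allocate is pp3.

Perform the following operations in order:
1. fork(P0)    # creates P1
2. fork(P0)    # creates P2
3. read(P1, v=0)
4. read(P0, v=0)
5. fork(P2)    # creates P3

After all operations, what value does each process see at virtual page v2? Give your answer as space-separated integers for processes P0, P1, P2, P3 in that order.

Op 1: fork(P0) -> P1. 3 ppages; refcounts: pp0:2 pp1:2 pp2:2
Op 2: fork(P0) -> P2. 3 ppages; refcounts: pp0:3 pp1:3 pp2:3
Op 3: read(P1, v0) -> 32. No state change.
Op 4: read(P0, v0) -> 32. No state change.
Op 5: fork(P2) -> P3. 3 ppages; refcounts: pp0:4 pp1:4 pp2:4
P0: v2 -> pp2 = 43
P1: v2 -> pp2 = 43
P2: v2 -> pp2 = 43
P3: v2 -> pp2 = 43

Answer: 43 43 43 43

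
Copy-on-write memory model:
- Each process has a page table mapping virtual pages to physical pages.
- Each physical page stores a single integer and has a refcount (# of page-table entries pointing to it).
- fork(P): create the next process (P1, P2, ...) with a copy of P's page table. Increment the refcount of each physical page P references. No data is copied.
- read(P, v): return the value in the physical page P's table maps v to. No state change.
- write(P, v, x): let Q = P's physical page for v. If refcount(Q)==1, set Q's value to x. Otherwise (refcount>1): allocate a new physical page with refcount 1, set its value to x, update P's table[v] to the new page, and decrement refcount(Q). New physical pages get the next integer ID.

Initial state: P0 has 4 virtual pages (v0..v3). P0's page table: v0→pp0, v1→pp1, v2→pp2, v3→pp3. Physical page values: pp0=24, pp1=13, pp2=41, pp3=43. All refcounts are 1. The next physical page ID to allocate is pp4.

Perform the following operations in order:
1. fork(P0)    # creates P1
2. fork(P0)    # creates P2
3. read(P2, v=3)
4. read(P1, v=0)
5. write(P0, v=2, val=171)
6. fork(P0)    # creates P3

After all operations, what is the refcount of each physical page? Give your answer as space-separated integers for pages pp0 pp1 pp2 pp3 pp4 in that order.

Answer: 4 4 2 4 2

Derivation:
Op 1: fork(P0) -> P1. 4 ppages; refcounts: pp0:2 pp1:2 pp2:2 pp3:2
Op 2: fork(P0) -> P2. 4 ppages; refcounts: pp0:3 pp1:3 pp2:3 pp3:3
Op 3: read(P2, v3) -> 43. No state change.
Op 4: read(P1, v0) -> 24. No state change.
Op 5: write(P0, v2, 171). refcount(pp2)=3>1 -> COPY to pp4. 5 ppages; refcounts: pp0:3 pp1:3 pp2:2 pp3:3 pp4:1
Op 6: fork(P0) -> P3. 5 ppages; refcounts: pp0:4 pp1:4 pp2:2 pp3:4 pp4:2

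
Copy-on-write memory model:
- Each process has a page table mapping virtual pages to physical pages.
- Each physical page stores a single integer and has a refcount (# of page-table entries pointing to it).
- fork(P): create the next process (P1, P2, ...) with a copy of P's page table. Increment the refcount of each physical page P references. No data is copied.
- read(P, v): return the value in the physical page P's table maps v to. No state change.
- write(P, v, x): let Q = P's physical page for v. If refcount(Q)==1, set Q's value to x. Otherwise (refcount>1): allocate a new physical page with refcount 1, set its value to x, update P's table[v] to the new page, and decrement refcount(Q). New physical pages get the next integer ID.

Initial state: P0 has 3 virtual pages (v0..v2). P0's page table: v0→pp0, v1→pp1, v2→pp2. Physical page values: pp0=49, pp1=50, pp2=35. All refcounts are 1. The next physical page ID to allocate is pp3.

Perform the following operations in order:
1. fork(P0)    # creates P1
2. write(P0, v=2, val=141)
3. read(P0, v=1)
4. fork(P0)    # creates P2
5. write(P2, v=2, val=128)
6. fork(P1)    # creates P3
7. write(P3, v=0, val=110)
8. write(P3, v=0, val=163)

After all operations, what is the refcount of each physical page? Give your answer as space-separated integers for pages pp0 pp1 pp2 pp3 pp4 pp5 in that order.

Answer: 3 4 2 1 1 1

Derivation:
Op 1: fork(P0) -> P1. 3 ppages; refcounts: pp0:2 pp1:2 pp2:2
Op 2: write(P0, v2, 141). refcount(pp2)=2>1 -> COPY to pp3. 4 ppages; refcounts: pp0:2 pp1:2 pp2:1 pp3:1
Op 3: read(P0, v1) -> 50. No state change.
Op 4: fork(P0) -> P2. 4 ppages; refcounts: pp0:3 pp1:3 pp2:1 pp3:2
Op 5: write(P2, v2, 128). refcount(pp3)=2>1 -> COPY to pp4. 5 ppages; refcounts: pp0:3 pp1:3 pp2:1 pp3:1 pp4:1
Op 6: fork(P1) -> P3. 5 ppages; refcounts: pp0:4 pp1:4 pp2:2 pp3:1 pp4:1
Op 7: write(P3, v0, 110). refcount(pp0)=4>1 -> COPY to pp5. 6 ppages; refcounts: pp0:3 pp1:4 pp2:2 pp3:1 pp4:1 pp5:1
Op 8: write(P3, v0, 163). refcount(pp5)=1 -> write in place. 6 ppages; refcounts: pp0:3 pp1:4 pp2:2 pp3:1 pp4:1 pp5:1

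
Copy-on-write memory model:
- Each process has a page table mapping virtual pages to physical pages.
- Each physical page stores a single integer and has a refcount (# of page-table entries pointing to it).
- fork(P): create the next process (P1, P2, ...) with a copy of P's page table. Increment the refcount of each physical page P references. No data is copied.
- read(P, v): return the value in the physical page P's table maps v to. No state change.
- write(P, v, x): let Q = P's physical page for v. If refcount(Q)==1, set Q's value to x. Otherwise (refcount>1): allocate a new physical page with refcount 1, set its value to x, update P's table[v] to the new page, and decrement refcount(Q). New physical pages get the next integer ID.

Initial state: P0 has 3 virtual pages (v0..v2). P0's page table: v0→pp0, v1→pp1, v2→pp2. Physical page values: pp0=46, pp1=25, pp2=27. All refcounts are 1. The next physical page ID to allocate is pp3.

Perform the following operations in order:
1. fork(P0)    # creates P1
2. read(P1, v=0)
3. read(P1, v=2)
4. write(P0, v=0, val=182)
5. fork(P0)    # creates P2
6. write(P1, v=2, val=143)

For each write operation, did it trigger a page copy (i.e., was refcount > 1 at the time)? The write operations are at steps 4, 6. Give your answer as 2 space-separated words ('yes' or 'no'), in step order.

Op 1: fork(P0) -> P1. 3 ppages; refcounts: pp0:2 pp1:2 pp2:2
Op 2: read(P1, v0) -> 46. No state change.
Op 3: read(P1, v2) -> 27. No state change.
Op 4: write(P0, v0, 182). refcount(pp0)=2>1 -> COPY to pp3. 4 ppages; refcounts: pp0:1 pp1:2 pp2:2 pp3:1
Op 5: fork(P0) -> P2. 4 ppages; refcounts: pp0:1 pp1:3 pp2:3 pp3:2
Op 6: write(P1, v2, 143). refcount(pp2)=3>1 -> COPY to pp4. 5 ppages; refcounts: pp0:1 pp1:3 pp2:2 pp3:2 pp4:1

yes yes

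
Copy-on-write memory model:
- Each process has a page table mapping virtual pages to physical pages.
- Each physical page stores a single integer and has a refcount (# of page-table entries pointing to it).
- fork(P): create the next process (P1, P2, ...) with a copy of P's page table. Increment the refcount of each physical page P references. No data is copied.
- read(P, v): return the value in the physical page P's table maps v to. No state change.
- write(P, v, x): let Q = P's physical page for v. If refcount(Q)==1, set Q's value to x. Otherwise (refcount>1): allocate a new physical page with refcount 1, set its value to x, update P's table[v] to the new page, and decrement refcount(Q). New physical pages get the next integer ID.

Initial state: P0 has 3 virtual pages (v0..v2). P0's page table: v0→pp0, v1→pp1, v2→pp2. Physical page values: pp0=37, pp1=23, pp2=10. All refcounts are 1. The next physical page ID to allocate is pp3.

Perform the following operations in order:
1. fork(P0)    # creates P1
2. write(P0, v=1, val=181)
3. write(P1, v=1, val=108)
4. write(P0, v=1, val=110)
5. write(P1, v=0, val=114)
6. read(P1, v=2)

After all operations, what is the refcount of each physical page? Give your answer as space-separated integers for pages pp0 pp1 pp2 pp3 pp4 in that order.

Answer: 1 1 2 1 1

Derivation:
Op 1: fork(P0) -> P1. 3 ppages; refcounts: pp0:2 pp1:2 pp2:2
Op 2: write(P0, v1, 181). refcount(pp1)=2>1 -> COPY to pp3. 4 ppages; refcounts: pp0:2 pp1:1 pp2:2 pp3:1
Op 3: write(P1, v1, 108). refcount(pp1)=1 -> write in place. 4 ppages; refcounts: pp0:2 pp1:1 pp2:2 pp3:1
Op 4: write(P0, v1, 110). refcount(pp3)=1 -> write in place. 4 ppages; refcounts: pp0:2 pp1:1 pp2:2 pp3:1
Op 5: write(P1, v0, 114). refcount(pp0)=2>1 -> COPY to pp4. 5 ppages; refcounts: pp0:1 pp1:1 pp2:2 pp3:1 pp4:1
Op 6: read(P1, v2) -> 10. No state change.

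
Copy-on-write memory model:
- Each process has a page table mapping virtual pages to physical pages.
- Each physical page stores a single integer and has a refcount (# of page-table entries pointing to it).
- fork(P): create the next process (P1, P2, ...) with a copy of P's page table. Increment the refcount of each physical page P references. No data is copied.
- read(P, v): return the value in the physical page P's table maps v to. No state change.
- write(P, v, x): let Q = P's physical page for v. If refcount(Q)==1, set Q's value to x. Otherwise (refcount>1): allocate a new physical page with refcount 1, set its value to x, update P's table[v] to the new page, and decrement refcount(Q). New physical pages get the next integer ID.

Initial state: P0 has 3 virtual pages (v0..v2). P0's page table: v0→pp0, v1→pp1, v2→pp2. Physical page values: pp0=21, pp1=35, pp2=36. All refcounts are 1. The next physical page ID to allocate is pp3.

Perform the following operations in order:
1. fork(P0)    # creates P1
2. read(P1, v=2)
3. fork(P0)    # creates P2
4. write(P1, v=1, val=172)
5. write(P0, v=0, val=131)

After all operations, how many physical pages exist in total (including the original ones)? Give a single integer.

Answer: 5

Derivation:
Op 1: fork(P0) -> P1. 3 ppages; refcounts: pp0:2 pp1:2 pp2:2
Op 2: read(P1, v2) -> 36. No state change.
Op 3: fork(P0) -> P2. 3 ppages; refcounts: pp0:3 pp1:3 pp2:3
Op 4: write(P1, v1, 172). refcount(pp1)=3>1 -> COPY to pp3. 4 ppages; refcounts: pp0:3 pp1:2 pp2:3 pp3:1
Op 5: write(P0, v0, 131). refcount(pp0)=3>1 -> COPY to pp4. 5 ppages; refcounts: pp0:2 pp1:2 pp2:3 pp3:1 pp4:1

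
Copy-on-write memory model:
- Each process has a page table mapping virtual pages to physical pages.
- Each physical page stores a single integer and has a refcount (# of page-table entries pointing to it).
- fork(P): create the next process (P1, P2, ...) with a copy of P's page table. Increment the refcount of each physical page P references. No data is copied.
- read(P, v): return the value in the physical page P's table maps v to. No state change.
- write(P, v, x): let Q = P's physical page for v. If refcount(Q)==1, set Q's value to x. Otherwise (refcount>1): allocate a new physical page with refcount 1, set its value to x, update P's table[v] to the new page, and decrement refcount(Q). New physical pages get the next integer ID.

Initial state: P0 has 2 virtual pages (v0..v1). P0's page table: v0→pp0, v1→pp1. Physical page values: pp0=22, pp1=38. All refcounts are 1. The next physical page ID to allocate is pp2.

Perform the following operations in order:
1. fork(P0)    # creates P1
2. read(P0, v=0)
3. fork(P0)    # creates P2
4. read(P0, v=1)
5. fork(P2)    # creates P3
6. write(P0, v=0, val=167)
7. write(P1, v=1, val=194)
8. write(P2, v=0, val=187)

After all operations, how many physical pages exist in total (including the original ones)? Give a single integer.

Op 1: fork(P0) -> P1. 2 ppages; refcounts: pp0:2 pp1:2
Op 2: read(P0, v0) -> 22. No state change.
Op 3: fork(P0) -> P2. 2 ppages; refcounts: pp0:3 pp1:3
Op 4: read(P0, v1) -> 38. No state change.
Op 5: fork(P2) -> P3. 2 ppages; refcounts: pp0:4 pp1:4
Op 6: write(P0, v0, 167). refcount(pp0)=4>1 -> COPY to pp2. 3 ppages; refcounts: pp0:3 pp1:4 pp2:1
Op 7: write(P1, v1, 194). refcount(pp1)=4>1 -> COPY to pp3. 4 ppages; refcounts: pp0:3 pp1:3 pp2:1 pp3:1
Op 8: write(P2, v0, 187). refcount(pp0)=3>1 -> COPY to pp4. 5 ppages; refcounts: pp0:2 pp1:3 pp2:1 pp3:1 pp4:1

Answer: 5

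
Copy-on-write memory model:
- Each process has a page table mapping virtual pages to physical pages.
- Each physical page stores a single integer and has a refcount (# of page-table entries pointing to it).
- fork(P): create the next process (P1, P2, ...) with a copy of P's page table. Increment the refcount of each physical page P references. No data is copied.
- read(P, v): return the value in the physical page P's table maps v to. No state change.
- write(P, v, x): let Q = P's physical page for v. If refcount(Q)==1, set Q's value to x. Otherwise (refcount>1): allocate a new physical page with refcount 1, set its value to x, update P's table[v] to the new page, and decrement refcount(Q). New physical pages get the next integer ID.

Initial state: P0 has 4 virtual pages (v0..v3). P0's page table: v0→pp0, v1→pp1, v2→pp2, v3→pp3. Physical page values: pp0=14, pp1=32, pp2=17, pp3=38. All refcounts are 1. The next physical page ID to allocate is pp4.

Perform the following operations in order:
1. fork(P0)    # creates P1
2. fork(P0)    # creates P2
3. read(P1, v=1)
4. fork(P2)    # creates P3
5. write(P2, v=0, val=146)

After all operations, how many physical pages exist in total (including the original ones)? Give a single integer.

Op 1: fork(P0) -> P1. 4 ppages; refcounts: pp0:2 pp1:2 pp2:2 pp3:2
Op 2: fork(P0) -> P2. 4 ppages; refcounts: pp0:3 pp1:3 pp2:3 pp3:3
Op 3: read(P1, v1) -> 32. No state change.
Op 4: fork(P2) -> P3. 4 ppages; refcounts: pp0:4 pp1:4 pp2:4 pp3:4
Op 5: write(P2, v0, 146). refcount(pp0)=4>1 -> COPY to pp4. 5 ppages; refcounts: pp0:3 pp1:4 pp2:4 pp3:4 pp4:1

Answer: 5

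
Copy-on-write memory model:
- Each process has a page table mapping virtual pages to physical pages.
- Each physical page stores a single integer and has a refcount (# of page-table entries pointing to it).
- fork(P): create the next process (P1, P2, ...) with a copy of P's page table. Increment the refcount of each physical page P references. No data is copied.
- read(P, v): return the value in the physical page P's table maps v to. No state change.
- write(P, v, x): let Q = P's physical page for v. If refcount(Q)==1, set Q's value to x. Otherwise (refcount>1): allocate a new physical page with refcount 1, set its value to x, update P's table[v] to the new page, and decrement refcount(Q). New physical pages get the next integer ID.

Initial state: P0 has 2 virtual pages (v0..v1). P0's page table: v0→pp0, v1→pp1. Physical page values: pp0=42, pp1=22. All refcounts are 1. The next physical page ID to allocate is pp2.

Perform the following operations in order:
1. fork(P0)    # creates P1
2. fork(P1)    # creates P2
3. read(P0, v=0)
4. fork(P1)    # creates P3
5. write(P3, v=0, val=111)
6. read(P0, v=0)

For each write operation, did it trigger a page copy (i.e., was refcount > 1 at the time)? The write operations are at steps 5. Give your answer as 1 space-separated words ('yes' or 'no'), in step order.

Op 1: fork(P0) -> P1. 2 ppages; refcounts: pp0:2 pp1:2
Op 2: fork(P1) -> P2. 2 ppages; refcounts: pp0:3 pp1:3
Op 3: read(P0, v0) -> 42. No state change.
Op 4: fork(P1) -> P3. 2 ppages; refcounts: pp0:4 pp1:4
Op 5: write(P3, v0, 111). refcount(pp0)=4>1 -> COPY to pp2. 3 ppages; refcounts: pp0:3 pp1:4 pp2:1
Op 6: read(P0, v0) -> 42. No state change.

yes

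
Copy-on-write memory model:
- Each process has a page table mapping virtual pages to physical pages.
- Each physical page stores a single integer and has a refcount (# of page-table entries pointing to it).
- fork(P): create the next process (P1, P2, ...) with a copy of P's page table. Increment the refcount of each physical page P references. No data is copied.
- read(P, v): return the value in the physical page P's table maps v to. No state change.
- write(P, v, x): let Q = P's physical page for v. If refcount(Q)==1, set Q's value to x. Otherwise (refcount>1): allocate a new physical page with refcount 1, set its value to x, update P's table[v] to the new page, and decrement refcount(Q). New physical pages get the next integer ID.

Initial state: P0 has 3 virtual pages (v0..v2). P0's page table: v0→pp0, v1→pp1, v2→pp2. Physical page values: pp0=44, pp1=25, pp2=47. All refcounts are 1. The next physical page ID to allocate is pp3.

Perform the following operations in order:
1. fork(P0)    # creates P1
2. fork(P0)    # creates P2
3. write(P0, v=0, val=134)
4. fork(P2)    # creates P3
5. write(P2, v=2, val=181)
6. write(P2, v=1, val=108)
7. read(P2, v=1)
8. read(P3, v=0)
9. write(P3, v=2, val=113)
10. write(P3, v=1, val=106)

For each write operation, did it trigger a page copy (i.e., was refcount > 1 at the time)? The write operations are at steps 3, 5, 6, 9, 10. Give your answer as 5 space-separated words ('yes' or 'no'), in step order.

Op 1: fork(P0) -> P1. 3 ppages; refcounts: pp0:2 pp1:2 pp2:2
Op 2: fork(P0) -> P2. 3 ppages; refcounts: pp0:3 pp1:3 pp2:3
Op 3: write(P0, v0, 134). refcount(pp0)=3>1 -> COPY to pp3. 4 ppages; refcounts: pp0:2 pp1:3 pp2:3 pp3:1
Op 4: fork(P2) -> P3. 4 ppages; refcounts: pp0:3 pp1:4 pp2:4 pp3:1
Op 5: write(P2, v2, 181). refcount(pp2)=4>1 -> COPY to pp4. 5 ppages; refcounts: pp0:3 pp1:4 pp2:3 pp3:1 pp4:1
Op 6: write(P2, v1, 108). refcount(pp1)=4>1 -> COPY to pp5. 6 ppages; refcounts: pp0:3 pp1:3 pp2:3 pp3:1 pp4:1 pp5:1
Op 7: read(P2, v1) -> 108. No state change.
Op 8: read(P3, v0) -> 44. No state change.
Op 9: write(P3, v2, 113). refcount(pp2)=3>1 -> COPY to pp6. 7 ppages; refcounts: pp0:3 pp1:3 pp2:2 pp3:1 pp4:1 pp5:1 pp6:1
Op 10: write(P3, v1, 106). refcount(pp1)=3>1 -> COPY to pp7. 8 ppages; refcounts: pp0:3 pp1:2 pp2:2 pp3:1 pp4:1 pp5:1 pp6:1 pp7:1

yes yes yes yes yes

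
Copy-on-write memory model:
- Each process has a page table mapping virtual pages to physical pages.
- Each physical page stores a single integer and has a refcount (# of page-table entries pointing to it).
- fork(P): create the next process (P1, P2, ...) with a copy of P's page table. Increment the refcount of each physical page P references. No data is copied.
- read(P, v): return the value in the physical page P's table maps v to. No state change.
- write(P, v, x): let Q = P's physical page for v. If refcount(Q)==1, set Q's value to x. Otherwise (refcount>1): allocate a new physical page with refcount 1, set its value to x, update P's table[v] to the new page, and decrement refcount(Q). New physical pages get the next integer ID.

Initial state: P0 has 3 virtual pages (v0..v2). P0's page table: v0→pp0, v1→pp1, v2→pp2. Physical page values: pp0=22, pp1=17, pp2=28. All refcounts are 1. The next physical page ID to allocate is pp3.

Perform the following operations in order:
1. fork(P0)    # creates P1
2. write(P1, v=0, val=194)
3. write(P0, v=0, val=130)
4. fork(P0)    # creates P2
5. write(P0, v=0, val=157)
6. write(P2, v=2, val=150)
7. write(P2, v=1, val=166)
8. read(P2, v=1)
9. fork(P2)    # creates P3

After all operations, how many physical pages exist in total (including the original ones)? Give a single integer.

Answer: 7

Derivation:
Op 1: fork(P0) -> P1. 3 ppages; refcounts: pp0:2 pp1:2 pp2:2
Op 2: write(P1, v0, 194). refcount(pp0)=2>1 -> COPY to pp3. 4 ppages; refcounts: pp0:1 pp1:2 pp2:2 pp3:1
Op 3: write(P0, v0, 130). refcount(pp0)=1 -> write in place. 4 ppages; refcounts: pp0:1 pp1:2 pp2:2 pp3:1
Op 4: fork(P0) -> P2. 4 ppages; refcounts: pp0:2 pp1:3 pp2:3 pp3:1
Op 5: write(P0, v0, 157). refcount(pp0)=2>1 -> COPY to pp4. 5 ppages; refcounts: pp0:1 pp1:3 pp2:3 pp3:1 pp4:1
Op 6: write(P2, v2, 150). refcount(pp2)=3>1 -> COPY to pp5. 6 ppages; refcounts: pp0:1 pp1:3 pp2:2 pp3:1 pp4:1 pp5:1
Op 7: write(P2, v1, 166). refcount(pp1)=3>1 -> COPY to pp6. 7 ppages; refcounts: pp0:1 pp1:2 pp2:2 pp3:1 pp4:1 pp5:1 pp6:1
Op 8: read(P2, v1) -> 166. No state change.
Op 9: fork(P2) -> P3. 7 ppages; refcounts: pp0:2 pp1:2 pp2:2 pp3:1 pp4:1 pp5:2 pp6:2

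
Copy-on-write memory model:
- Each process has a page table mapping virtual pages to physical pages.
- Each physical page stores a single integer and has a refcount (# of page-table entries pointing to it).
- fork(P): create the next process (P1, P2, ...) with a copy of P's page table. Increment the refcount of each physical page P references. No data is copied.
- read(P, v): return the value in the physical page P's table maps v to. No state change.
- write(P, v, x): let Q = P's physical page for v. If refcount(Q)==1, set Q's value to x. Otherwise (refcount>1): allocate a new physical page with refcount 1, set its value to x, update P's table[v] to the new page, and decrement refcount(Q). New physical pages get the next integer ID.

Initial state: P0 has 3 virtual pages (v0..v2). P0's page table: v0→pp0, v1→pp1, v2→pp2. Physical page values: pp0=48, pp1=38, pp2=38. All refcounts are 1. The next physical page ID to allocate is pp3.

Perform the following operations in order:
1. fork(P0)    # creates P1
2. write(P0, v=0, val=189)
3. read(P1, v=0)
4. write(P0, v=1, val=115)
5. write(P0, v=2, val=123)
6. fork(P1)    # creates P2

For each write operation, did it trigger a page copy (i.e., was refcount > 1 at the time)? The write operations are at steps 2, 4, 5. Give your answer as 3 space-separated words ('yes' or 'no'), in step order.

Op 1: fork(P0) -> P1. 3 ppages; refcounts: pp0:2 pp1:2 pp2:2
Op 2: write(P0, v0, 189). refcount(pp0)=2>1 -> COPY to pp3. 4 ppages; refcounts: pp0:1 pp1:2 pp2:2 pp3:1
Op 3: read(P1, v0) -> 48. No state change.
Op 4: write(P0, v1, 115). refcount(pp1)=2>1 -> COPY to pp4. 5 ppages; refcounts: pp0:1 pp1:1 pp2:2 pp3:1 pp4:1
Op 5: write(P0, v2, 123). refcount(pp2)=2>1 -> COPY to pp5. 6 ppages; refcounts: pp0:1 pp1:1 pp2:1 pp3:1 pp4:1 pp5:1
Op 6: fork(P1) -> P2. 6 ppages; refcounts: pp0:2 pp1:2 pp2:2 pp3:1 pp4:1 pp5:1

yes yes yes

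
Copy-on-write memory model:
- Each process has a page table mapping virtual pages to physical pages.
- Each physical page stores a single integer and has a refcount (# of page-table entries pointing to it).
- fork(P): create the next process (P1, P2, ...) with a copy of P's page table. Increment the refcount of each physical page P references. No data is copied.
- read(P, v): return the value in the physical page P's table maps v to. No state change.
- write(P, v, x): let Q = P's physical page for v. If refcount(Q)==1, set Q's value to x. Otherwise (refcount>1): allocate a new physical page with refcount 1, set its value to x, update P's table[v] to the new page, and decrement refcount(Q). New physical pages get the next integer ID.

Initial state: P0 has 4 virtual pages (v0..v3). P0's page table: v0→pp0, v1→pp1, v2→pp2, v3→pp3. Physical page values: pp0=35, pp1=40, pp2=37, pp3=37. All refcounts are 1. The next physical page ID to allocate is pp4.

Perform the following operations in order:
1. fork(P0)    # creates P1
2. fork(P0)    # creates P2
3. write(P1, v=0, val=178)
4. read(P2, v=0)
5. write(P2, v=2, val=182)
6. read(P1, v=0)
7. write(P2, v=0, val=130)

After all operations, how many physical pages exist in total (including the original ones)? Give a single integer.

Answer: 7

Derivation:
Op 1: fork(P0) -> P1. 4 ppages; refcounts: pp0:2 pp1:2 pp2:2 pp3:2
Op 2: fork(P0) -> P2. 4 ppages; refcounts: pp0:3 pp1:3 pp2:3 pp3:3
Op 3: write(P1, v0, 178). refcount(pp0)=3>1 -> COPY to pp4. 5 ppages; refcounts: pp0:2 pp1:3 pp2:3 pp3:3 pp4:1
Op 4: read(P2, v0) -> 35. No state change.
Op 5: write(P2, v2, 182). refcount(pp2)=3>1 -> COPY to pp5. 6 ppages; refcounts: pp0:2 pp1:3 pp2:2 pp3:3 pp4:1 pp5:1
Op 6: read(P1, v0) -> 178. No state change.
Op 7: write(P2, v0, 130). refcount(pp0)=2>1 -> COPY to pp6. 7 ppages; refcounts: pp0:1 pp1:3 pp2:2 pp3:3 pp4:1 pp5:1 pp6:1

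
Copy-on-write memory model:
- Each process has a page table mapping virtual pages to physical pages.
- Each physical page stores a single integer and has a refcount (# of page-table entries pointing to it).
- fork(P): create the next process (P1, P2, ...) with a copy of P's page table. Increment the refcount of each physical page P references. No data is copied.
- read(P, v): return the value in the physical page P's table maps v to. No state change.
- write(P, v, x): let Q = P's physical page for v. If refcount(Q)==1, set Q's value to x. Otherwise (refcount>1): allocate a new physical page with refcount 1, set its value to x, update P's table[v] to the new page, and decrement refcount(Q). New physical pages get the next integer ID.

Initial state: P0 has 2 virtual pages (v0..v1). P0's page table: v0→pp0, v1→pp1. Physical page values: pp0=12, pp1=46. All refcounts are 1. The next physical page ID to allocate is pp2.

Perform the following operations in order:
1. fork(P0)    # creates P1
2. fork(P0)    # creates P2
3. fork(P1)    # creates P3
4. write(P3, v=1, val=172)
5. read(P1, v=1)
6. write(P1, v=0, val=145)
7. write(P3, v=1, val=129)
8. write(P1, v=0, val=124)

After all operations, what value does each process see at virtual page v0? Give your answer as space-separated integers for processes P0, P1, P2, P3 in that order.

Op 1: fork(P0) -> P1. 2 ppages; refcounts: pp0:2 pp1:2
Op 2: fork(P0) -> P2. 2 ppages; refcounts: pp0:3 pp1:3
Op 3: fork(P1) -> P3. 2 ppages; refcounts: pp0:4 pp1:4
Op 4: write(P3, v1, 172). refcount(pp1)=4>1 -> COPY to pp2. 3 ppages; refcounts: pp0:4 pp1:3 pp2:1
Op 5: read(P1, v1) -> 46. No state change.
Op 6: write(P1, v0, 145). refcount(pp0)=4>1 -> COPY to pp3. 4 ppages; refcounts: pp0:3 pp1:3 pp2:1 pp3:1
Op 7: write(P3, v1, 129). refcount(pp2)=1 -> write in place. 4 ppages; refcounts: pp0:3 pp1:3 pp2:1 pp3:1
Op 8: write(P1, v0, 124). refcount(pp3)=1 -> write in place. 4 ppages; refcounts: pp0:3 pp1:3 pp2:1 pp3:1
P0: v0 -> pp0 = 12
P1: v0 -> pp3 = 124
P2: v0 -> pp0 = 12
P3: v0 -> pp0 = 12

Answer: 12 124 12 12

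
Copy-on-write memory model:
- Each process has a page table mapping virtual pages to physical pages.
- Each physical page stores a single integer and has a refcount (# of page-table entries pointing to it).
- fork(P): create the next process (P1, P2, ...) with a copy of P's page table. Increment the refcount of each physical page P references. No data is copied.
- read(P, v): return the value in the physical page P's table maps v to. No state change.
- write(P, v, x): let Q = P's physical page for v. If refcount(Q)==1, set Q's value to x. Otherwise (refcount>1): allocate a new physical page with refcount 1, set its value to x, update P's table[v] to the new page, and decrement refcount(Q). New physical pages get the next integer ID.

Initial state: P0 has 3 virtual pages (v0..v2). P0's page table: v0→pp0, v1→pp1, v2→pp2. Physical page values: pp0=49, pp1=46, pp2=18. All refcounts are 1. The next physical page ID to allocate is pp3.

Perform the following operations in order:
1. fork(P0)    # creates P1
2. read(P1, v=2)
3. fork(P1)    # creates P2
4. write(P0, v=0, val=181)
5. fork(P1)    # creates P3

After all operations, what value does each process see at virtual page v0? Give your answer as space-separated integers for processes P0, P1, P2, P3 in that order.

Op 1: fork(P0) -> P1. 3 ppages; refcounts: pp0:2 pp1:2 pp2:2
Op 2: read(P1, v2) -> 18. No state change.
Op 3: fork(P1) -> P2. 3 ppages; refcounts: pp0:3 pp1:3 pp2:3
Op 4: write(P0, v0, 181). refcount(pp0)=3>1 -> COPY to pp3. 4 ppages; refcounts: pp0:2 pp1:3 pp2:3 pp3:1
Op 5: fork(P1) -> P3. 4 ppages; refcounts: pp0:3 pp1:4 pp2:4 pp3:1
P0: v0 -> pp3 = 181
P1: v0 -> pp0 = 49
P2: v0 -> pp0 = 49
P3: v0 -> pp0 = 49

Answer: 181 49 49 49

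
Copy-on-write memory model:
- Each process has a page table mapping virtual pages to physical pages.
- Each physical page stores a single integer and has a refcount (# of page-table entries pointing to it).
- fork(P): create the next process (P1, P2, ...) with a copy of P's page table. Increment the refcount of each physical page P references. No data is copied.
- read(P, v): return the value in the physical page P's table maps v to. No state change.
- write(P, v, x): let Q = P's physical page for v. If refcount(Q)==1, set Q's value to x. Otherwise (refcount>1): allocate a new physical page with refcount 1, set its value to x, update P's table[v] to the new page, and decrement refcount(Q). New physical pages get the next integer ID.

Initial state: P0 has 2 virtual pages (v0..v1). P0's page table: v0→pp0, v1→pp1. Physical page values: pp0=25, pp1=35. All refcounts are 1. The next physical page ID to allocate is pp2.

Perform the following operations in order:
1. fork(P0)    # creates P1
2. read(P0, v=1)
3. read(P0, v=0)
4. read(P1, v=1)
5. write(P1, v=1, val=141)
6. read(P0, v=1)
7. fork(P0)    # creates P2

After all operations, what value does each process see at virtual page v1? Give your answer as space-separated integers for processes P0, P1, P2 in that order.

Answer: 35 141 35

Derivation:
Op 1: fork(P0) -> P1. 2 ppages; refcounts: pp0:2 pp1:2
Op 2: read(P0, v1) -> 35. No state change.
Op 3: read(P0, v0) -> 25. No state change.
Op 4: read(P1, v1) -> 35. No state change.
Op 5: write(P1, v1, 141). refcount(pp1)=2>1 -> COPY to pp2. 3 ppages; refcounts: pp0:2 pp1:1 pp2:1
Op 6: read(P0, v1) -> 35. No state change.
Op 7: fork(P0) -> P2. 3 ppages; refcounts: pp0:3 pp1:2 pp2:1
P0: v1 -> pp1 = 35
P1: v1 -> pp2 = 141
P2: v1 -> pp1 = 35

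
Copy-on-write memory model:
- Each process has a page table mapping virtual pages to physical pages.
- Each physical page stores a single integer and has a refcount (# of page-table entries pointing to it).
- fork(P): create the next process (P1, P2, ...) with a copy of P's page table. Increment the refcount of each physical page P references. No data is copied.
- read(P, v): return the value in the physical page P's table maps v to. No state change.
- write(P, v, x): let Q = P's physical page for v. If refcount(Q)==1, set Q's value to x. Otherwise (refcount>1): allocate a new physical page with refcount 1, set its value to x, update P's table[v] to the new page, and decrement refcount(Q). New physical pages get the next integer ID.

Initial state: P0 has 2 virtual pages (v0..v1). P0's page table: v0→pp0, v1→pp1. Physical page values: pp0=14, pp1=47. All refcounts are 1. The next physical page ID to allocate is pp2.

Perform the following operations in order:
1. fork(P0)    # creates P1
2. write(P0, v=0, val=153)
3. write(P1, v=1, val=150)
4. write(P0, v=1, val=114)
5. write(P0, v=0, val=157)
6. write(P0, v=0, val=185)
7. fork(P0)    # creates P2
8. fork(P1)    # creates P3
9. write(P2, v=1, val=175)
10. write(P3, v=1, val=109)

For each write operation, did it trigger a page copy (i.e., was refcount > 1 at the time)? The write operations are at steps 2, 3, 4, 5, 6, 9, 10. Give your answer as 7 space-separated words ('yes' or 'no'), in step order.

Op 1: fork(P0) -> P1. 2 ppages; refcounts: pp0:2 pp1:2
Op 2: write(P0, v0, 153). refcount(pp0)=2>1 -> COPY to pp2. 3 ppages; refcounts: pp0:1 pp1:2 pp2:1
Op 3: write(P1, v1, 150). refcount(pp1)=2>1 -> COPY to pp3. 4 ppages; refcounts: pp0:1 pp1:1 pp2:1 pp3:1
Op 4: write(P0, v1, 114). refcount(pp1)=1 -> write in place. 4 ppages; refcounts: pp0:1 pp1:1 pp2:1 pp3:1
Op 5: write(P0, v0, 157). refcount(pp2)=1 -> write in place. 4 ppages; refcounts: pp0:1 pp1:1 pp2:1 pp3:1
Op 6: write(P0, v0, 185). refcount(pp2)=1 -> write in place. 4 ppages; refcounts: pp0:1 pp1:1 pp2:1 pp3:1
Op 7: fork(P0) -> P2. 4 ppages; refcounts: pp0:1 pp1:2 pp2:2 pp3:1
Op 8: fork(P1) -> P3. 4 ppages; refcounts: pp0:2 pp1:2 pp2:2 pp3:2
Op 9: write(P2, v1, 175). refcount(pp1)=2>1 -> COPY to pp4. 5 ppages; refcounts: pp0:2 pp1:1 pp2:2 pp3:2 pp4:1
Op 10: write(P3, v1, 109). refcount(pp3)=2>1 -> COPY to pp5. 6 ppages; refcounts: pp0:2 pp1:1 pp2:2 pp3:1 pp4:1 pp5:1

yes yes no no no yes yes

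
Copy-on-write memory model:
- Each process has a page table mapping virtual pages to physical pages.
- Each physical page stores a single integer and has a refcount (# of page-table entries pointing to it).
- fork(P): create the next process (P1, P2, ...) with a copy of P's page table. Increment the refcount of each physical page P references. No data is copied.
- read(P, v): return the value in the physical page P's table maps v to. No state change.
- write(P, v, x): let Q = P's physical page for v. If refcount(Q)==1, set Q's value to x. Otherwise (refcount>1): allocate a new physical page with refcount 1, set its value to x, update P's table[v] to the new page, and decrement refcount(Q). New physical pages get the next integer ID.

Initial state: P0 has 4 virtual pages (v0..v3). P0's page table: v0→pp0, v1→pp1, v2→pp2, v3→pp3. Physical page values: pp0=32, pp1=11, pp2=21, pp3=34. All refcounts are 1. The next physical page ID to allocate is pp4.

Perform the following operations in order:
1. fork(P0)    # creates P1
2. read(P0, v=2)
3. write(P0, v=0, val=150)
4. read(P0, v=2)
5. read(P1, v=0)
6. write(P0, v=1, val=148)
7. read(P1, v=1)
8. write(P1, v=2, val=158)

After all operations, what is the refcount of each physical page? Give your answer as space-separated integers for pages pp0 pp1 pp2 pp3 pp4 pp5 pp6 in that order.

Op 1: fork(P0) -> P1. 4 ppages; refcounts: pp0:2 pp1:2 pp2:2 pp3:2
Op 2: read(P0, v2) -> 21. No state change.
Op 3: write(P0, v0, 150). refcount(pp0)=2>1 -> COPY to pp4. 5 ppages; refcounts: pp0:1 pp1:2 pp2:2 pp3:2 pp4:1
Op 4: read(P0, v2) -> 21. No state change.
Op 5: read(P1, v0) -> 32. No state change.
Op 6: write(P0, v1, 148). refcount(pp1)=2>1 -> COPY to pp5. 6 ppages; refcounts: pp0:1 pp1:1 pp2:2 pp3:2 pp4:1 pp5:1
Op 7: read(P1, v1) -> 11. No state change.
Op 8: write(P1, v2, 158). refcount(pp2)=2>1 -> COPY to pp6. 7 ppages; refcounts: pp0:1 pp1:1 pp2:1 pp3:2 pp4:1 pp5:1 pp6:1

Answer: 1 1 1 2 1 1 1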